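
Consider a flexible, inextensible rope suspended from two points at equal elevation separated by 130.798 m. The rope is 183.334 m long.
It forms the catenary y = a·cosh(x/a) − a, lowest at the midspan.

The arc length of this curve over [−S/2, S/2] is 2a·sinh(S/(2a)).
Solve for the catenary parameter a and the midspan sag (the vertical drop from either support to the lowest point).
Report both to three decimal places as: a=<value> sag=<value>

seed: a₀ = √(S³/(24(L−S))) = √(130.798³/(24·52.536)) = 42.127679
iter 1: u=1.552400  f(a)=+6.706e+00  f'(a)=-3.149e+00  a ← 42.127679 − (+6.706e+00/-3.149e+00) = 44.257069
iter 2: u=1.477707  f(a)=+5.420e-01  f'(a)=-2.659e+00  a ← 44.257069 − (+5.420e-01/-2.659e+00) = 44.460898
iter 3: u=1.470933  f(a)=+4.228e-03  f'(a)=-2.618e+00  a ← 44.460898 − (+4.228e-03/-2.618e+00) = 44.462514
iter 4: u=1.470880  f(a)=+2.618e-07  f'(a)=-2.617e+00  a ← 44.462514 − (+2.618e-07/-2.617e+00) = 44.462514
iter 5: u=1.470879  f(a)=-2.842e-14  f'(a)=-2.617e+00  a ← 44.462514 − (-2.842e-14/-2.617e+00) = 44.462514
converged: |Δa| < 1e-12 after 5 iterations
sag = a·(cosh(S/(2a)) − 1) = 44.462514·(cosh(1.470879) − 1) = 57.418564
T_max/T_min = cosh(S/(2a)) = 2.291393

a=44.463 sag=57.419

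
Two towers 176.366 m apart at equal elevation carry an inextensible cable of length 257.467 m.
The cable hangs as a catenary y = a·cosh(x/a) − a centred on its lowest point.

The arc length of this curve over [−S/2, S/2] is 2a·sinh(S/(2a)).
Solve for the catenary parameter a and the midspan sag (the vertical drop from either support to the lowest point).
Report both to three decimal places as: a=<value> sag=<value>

a=56.421 sag=84.133

seed: a₀ = √(S³/(24(L−S))) = √(176.366³/(24·81.101)) = 53.088881
iter 1: u=1.661045  f(a)=+1.195e+01  f'(a)=-3.986e+00  a ← 53.088881 − (+1.195e+01/-3.986e+00) = 56.087597
iter 2: u=1.572237  f(a)=+1.087e+00  f'(a)=-3.291e+00  a ← 56.087597 − (+1.087e+00/-3.291e+00) = 56.418062
iter 3: u=1.563028  f(a)=+1.099e-02  f'(a)=-3.224e+00  a ← 56.418062 − (+1.099e-02/-3.224e+00) = 56.421471
iter 4: u=1.562933  f(a)=+1.148e-06  f'(a)=-3.224e+00  a ← 56.421471 − (+1.148e-06/-3.224e+00) = 56.421472
iter 5: u=1.562933  f(a)=+0.000e+00  f'(a)=-3.224e+00  a ← 56.421472 − (+0.000e+00/-3.224e+00) = 56.421472
converged: |Δa| < 1e-12 after 5 iterations
sag = a·(cosh(S/(2a)) − 1) = 56.421472·(cosh(1.562933) − 1) = 84.133487
T_max/T_min = cosh(S/(2a)) = 2.491161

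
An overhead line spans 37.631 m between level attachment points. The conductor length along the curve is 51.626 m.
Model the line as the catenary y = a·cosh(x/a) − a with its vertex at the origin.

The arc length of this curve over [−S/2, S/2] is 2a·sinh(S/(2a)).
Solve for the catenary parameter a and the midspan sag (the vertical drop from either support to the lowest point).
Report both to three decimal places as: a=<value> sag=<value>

a=13.246 sag=15.767

seed: a₀ = √(S³/(24(L−S))) = √(37.631³/(24·13.995)) = 12.595824
iter 1: u=1.493789  f(a)=+1.647e+00  f'(a)=-2.759e+00  a ← 12.595824 − (+1.647e+00/-2.759e+00) = 13.192735
iter 2: u=1.426202  f(a)=+1.243e-01  f'(a)=-2.357e+00  a ← 13.192735 − (+1.243e-01/-2.357e+00) = 13.245477
iter 3: u=1.420523  f(a)=+8.360e-04  f'(a)=-2.325e+00  a ← 13.245477 − (+8.360e-04/-2.325e+00) = 13.245837
iter 4: u=1.420484  f(a)=+3.837e-08  f'(a)=-2.325e+00  a ← 13.245837 − (+3.837e-08/-2.325e+00) = 13.245837
iter 5: u=1.420484  f(a)=+0.000e+00  f'(a)=-2.325e+00  a ← 13.245837 − (+0.000e+00/-2.325e+00) = 13.245837
converged: |Δa| < 1e-12 after 5 iterations
sag = a·(cosh(S/(2a)) − 1) = 13.245837·(cosh(1.420484) − 1) = 15.767318
T_max/T_min = cosh(S/(2a)) = 2.190360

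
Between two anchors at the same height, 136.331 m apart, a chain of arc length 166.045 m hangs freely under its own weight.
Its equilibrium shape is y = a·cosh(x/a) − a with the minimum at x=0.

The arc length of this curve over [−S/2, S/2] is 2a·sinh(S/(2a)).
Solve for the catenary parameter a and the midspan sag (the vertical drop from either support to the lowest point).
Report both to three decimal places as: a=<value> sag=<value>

a=61.467 sag=41.833

seed: a₀ = √(S³/(24(L−S))) = √(136.331³/(24·29.714)) = 59.608165
iter 1: u=1.143560  f(a)=+2.004e+00  f'(a)=-1.134e+00  a ← 59.608165 − (+2.004e+00/-1.134e+00) = 61.376434
iter 2: u=1.110614  f(a)=+9.265e-02  f'(a)=-1.031e+00  a ← 61.376434 − (+9.265e-02/-1.031e+00) = 61.466303
iter 3: u=1.108990  f(a)=+2.192e-04  f'(a)=-1.026e+00  a ← 61.466303 − (+2.192e-04/-1.026e+00) = 61.466517
iter 4: u=1.108986  f(a)=+1.233e-09  f'(a)=-1.026e+00  a ← 61.466517 − (+1.233e-09/-1.026e+00) = 61.466517
iter 5: u=1.108986  f(a)=+5.684e-14  f'(a)=-1.026e+00  a ← 61.466517 − (+5.684e-14/-1.026e+00) = 61.466517
converged: |Δa| < 1e-12 after 5 iterations
sag = a·(cosh(S/(2a)) − 1) = 61.466517·(cosh(1.108986) − 1) = 41.833378
T_max/T_min = cosh(S/(2a)) = 1.680588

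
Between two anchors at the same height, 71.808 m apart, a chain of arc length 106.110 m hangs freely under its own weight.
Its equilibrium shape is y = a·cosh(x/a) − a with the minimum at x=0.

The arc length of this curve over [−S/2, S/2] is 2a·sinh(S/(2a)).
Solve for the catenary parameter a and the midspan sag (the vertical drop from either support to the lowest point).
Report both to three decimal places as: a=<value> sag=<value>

a=22.586 sag=35.076

seed: a₀ = √(S³/(24(L−S))) = √(71.808³/(24·34.302)) = 21.207716
iter 1: u=1.692969  f(a)=+5.265e+00  f'(a)=-4.262e+00  a ← 21.207716 − (+5.265e+00/-4.262e+00) = 22.442988
iter 2: u=1.599787  f(a)=+4.950e-01  f'(a)=-3.495e+00  a ← 22.442988 − (+4.950e-01/-3.495e+00) = 22.584626
iter 3: u=1.589754  f(a)=+5.380e-03  f'(a)=-3.420e+00  a ← 22.584626 − (+5.380e-03/-3.420e+00) = 22.586199
iter 4: u=1.589643  f(a)=+6.506e-07  f'(a)=-3.419e+00  a ← 22.586199 − (+6.506e-07/-3.419e+00) = 22.586200
iter 5: u=1.589643  f(a)=+0.000e+00  f'(a)=-3.419e+00  a ← 22.586200 − (+0.000e+00/-3.419e+00) = 22.586200
converged: |Δa| < 1e-12 after 5 iterations
sag = a·(cosh(S/(2a)) − 1) = 22.586200·(cosh(1.589643) − 1) = 35.076348
T_max/T_min = cosh(S/(2a)) = 2.552999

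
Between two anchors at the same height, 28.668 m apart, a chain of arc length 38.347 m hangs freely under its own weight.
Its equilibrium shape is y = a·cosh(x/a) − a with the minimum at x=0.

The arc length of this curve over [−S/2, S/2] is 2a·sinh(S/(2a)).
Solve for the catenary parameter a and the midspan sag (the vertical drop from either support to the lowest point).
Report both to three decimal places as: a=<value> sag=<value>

a=10.546 sag=11.336

seed: a₀ = √(S³/(24(L−S))) = √(28.668³/(24·9.679)) = 10.071061
iter 1: u=1.423286  f(a)=+1.029e+00  f'(a)=-2.341e+00  a ← 10.071061 − (+1.029e+00/-2.341e+00) = 10.510659
iter 2: u=1.363758  f(a)=+7.121e-02  f'(a)=-2.027e+00  a ← 10.510659 − (+7.121e-02/-2.027e+00) = 10.545789
iter 3: u=1.359216  f(a)=+3.971e-04  f'(a)=-2.004e+00  a ← 10.545789 − (+3.971e-04/-2.004e+00) = 10.545987
iter 4: u=1.359190  f(a)=+1.250e-08  f'(a)=-2.004e+00  a ← 10.545987 − (+1.250e-08/-2.004e+00) = 10.545987
iter 5: u=1.359190  f(a)=+0.000e+00  f'(a)=-2.004e+00  a ← 10.545987 − (+0.000e+00/-2.004e+00) = 10.545987
converged: |Δa| < 1e-12 after 5 iterations
sag = a·(cosh(S/(2a)) − 1) = 10.545987·(cosh(1.359190) − 1) = 11.336448
T_max/T_min = cosh(S/(2a)) = 2.074954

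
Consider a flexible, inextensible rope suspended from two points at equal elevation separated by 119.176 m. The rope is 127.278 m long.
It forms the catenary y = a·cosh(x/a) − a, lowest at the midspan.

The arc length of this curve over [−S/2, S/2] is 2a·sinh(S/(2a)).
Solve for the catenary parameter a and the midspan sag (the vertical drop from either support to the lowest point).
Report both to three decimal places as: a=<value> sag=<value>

a=94.237 sag=19.476

seed: a₀ = √(S³/(24(L−S))) = √(119.176³/(24·8.102)) = 93.299962
iter 1: u=0.638671  f(a)=+1.669e-01  f'(a)=-1.809e-01  a ← 93.299962 − (+1.669e-01/-1.809e-01) = 94.222500
iter 2: u=0.632418  f(a)=+2.507e-03  f'(a)=-1.755e-01  a ← 94.222500 − (+2.507e-03/-1.755e-01) = 94.236789
iter 3: u=0.632322  f(a)=+5.852e-07  f'(a)=-1.754e-01  a ← 94.236789 − (+5.852e-07/-1.754e-01) = 94.236792
iter 4: u=0.632322  f(a)=+1.421e-14  f'(a)=-1.754e-01  a ← 94.236792 − (+1.421e-14/-1.754e-01) = 94.236792
converged: |Δa| < 1e-12 after 4 iterations
sag = a·(cosh(S/(2a)) − 1) = 94.236792·(cosh(0.632322) − 1) = 19.475544
T_max/T_min = cosh(S/(2a)) = 1.206666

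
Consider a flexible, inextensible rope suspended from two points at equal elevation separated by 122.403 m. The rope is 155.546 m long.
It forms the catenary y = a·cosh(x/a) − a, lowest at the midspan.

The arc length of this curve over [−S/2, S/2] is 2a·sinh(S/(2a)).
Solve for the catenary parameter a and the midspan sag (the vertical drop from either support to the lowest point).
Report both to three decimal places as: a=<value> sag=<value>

seed: a₀ = √(S³/(24(L−S))) = √(122.403³/(24·33.143)) = 48.016065
iter 1: u=1.274605  f(a)=+2.799e+00  f'(a)=-1.618e+00  a ← 48.016065 − (+2.799e+00/-1.618e+00) = 49.745630
iter 2: u=1.230289  f(a)=+1.583e-01  f'(a)=-1.440e+00  a ← 49.745630 − (+1.583e-01/-1.440e+00) = 49.855595
iter 3: u=1.227575  f(a)=+5.739e-04  f'(a)=-1.429e+00  a ← 49.855595 − (+5.739e-04/-1.429e+00) = 49.855997
iter 4: u=1.227565  f(a)=+7.602e-09  f'(a)=-1.429e+00  a ← 49.855997 − (+7.602e-09/-1.429e+00) = 49.855997
iter 5: u=1.227565  f(a)=+2.842e-14  f'(a)=-1.429e+00  a ← 49.855997 − (+2.842e-14/-1.429e+00) = 49.855997
converged: |Δa| < 1e-12 after 5 iterations
sag = a·(cosh(S/(2a)) − 1) = 49.855997·(cosh(1.227565) − 1) = 42.525062
T_max/T_min = cosh(S/(2a)) = 1.852958

a=49.856 sag=42.525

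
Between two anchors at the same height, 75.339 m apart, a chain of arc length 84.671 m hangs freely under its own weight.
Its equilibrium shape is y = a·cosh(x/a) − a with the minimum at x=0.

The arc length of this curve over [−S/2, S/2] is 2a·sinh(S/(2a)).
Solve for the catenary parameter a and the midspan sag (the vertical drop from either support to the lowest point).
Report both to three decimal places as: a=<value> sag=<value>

a=44.485 sag=16.925

seed: a₀ = √(S³/(24(L−S))) = √(75.339³/(24·9.332)) = 43.695508
iter 1: u=0.862091  f(a)=+3.530e-01  f'(a)=-4.597e-01  a ← 43.695508 − (+3.530e-01/-4.597e-01) = 44.463289
iter 2: u=0.847205  f(a)=+9.518e-03  f'(a)=-4.352e-01  a ← 44.463289 − (+9.518e-03/-4.352e-01) = 44.485158
iter 3: u=0.846788  f(a)=+7.347e-06  f'(a)=-4.346e-01  a ← 44.485158 − (+7.347e-06/-4.346e-01) = 44.485175
iter 4: u=0.846788  f(a)=+4.377e-12  f'(a)=-4.346e-01  a ← 44.485175 − (+4.377e-12/-4.346e-01) = 44.485175
converged: |Δa| < 1e-12 after 4 iterations
sag = a·(cosh(S/(2a)) − 1) = 44.485175·(cosh(0.846788) − 1) = 16.925128
T_max/T_min = cosh(S/(2a)) = 1.380467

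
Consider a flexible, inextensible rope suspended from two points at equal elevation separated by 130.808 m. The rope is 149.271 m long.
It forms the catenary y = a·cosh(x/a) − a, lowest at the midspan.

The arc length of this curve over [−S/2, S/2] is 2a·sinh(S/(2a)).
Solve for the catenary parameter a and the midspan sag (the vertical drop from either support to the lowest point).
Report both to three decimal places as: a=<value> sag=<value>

a=72.530 sag=31.543

seed: a₀ = √(S³/(24(L−S))) = √(130.808³/(24·18.463)) = 71.071373
iter 1: u=0.920258  f(a)=+7.977e-01  f'(a)=-5.649e-01  a ← 71.071373 − (+7.977e-01/-5.649e-01) = 72.483521
iter 2: u=0.902329  f(a)=+2.440e-02  f'(a)=-5.308e-01  a ← 72.483521 − (+2.440e-02/-5.308e-01) = 72.529479
iter 3: u=0.901757  f(a)=+2.441e-05  f'(a)=-5.298e-01  a ← 72.529479 − (+2.441e-05/-5.298e-01) = 72.529526
iter 4: u=0.901757  f(a)=+2.447e-11  f'(a)=-5.298e-01  a ← 72.529526 − (+2.447e-11/-5.298e-01) = 72.529526
converged: |Δa| < 1e-12 after 4 iterations
sag = a·(cosh(S/(2a)) − 1) = 72.529526·(cosh(0.901757) − 1) = 31.542517
T_max/T_min = cosh(S/(2a)) = 1.434892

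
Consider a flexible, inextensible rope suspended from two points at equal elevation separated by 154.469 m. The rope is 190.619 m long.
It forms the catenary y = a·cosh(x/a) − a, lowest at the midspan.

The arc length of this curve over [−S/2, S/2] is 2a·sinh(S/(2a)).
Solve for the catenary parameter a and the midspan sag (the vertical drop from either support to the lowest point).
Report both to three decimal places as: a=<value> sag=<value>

a=67.353 sag=49.353

seed: a₀ = √(S³/(24(L−S))) = √(154.469³/(24·36.150)) = 65.178180
iter 1: u=1.184975  f(a)=+2.625e+00  f'(a)=-1.273e+00  a ← 65.178180 − (+2.625e+00/-1.273e+00) = 67.239820
iter 2: u=1.148642  f(a)=+1.297e-01  f'(a)=-1.150e+00  a ← 67.239820 − (+1.297e-01/-1.150e+00) = 67.352571
iter 3: u=1.146719  f(a)=+3.530e-04  f'(a)=-1.144e+00  a ← 67.352571 − (+3.530e-04/-1.144e+00) = 67.352880
iter 4: u=1.146714  f(a)=+2.631e-09  f'(a)=-1.144e+00  a ← 67.352880 − (+2.631e-09/-1.144e+00) = 67.352880
iter 5: u=1.146714  f(a)=-2.842e-14  f'(a)=-1.144e+00  a ← 67.352880 − (-2.842e-14/-1.144e+00) = 67.352880
converged: |Δa| < 1e-12 after 5 iterations
sag = a·(cosh(S/(2a)) − 1) = 67.352880·(cosh(1.146714) − 1) = 49.353209
T_max/T_min = cosh(S/(2a)) = 1.732756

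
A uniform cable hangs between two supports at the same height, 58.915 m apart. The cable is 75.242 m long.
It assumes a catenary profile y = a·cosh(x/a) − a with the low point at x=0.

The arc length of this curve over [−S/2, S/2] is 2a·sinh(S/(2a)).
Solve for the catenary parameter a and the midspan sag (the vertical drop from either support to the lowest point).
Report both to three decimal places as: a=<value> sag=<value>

a=23.739 sag=20.746

seed: a₀ = √(S³/(24(L−S))) = √(58.915³/(24·16.327)) = 22.844413
iter 1: u=1.289484  f(a)=+1.412e+00  f'(a)=-1.682e+00  a ← 22.844413 − (+1.412e+00/-1.682e+00) = 23.684306
iter 2: u=1.243756  f(a)=+8.163e-02  f'(a)=-1.492e+00  a ← 23.684306 − (+8.163e-02/-1.492e+00) = 23.739004
iter 3: u=1.240890  f(a)=+3.097e-04  f'(a)=-1.481e+00  a ← 23.739004 − (+3.097e-04/-1.481e+00) = 23.739213
iter 4: u=1.240879  f(a)=+4.494e-09  f'(a)=-1.481e+00  a ← 23.739213 − (+4.494e-09/-1.481e+00) = 23.739213
iter 5: u=1.240879  f(a)=-1.421e-14  f'(a)=-1.481e+00  a ← 23.739213 − (-1.421e-14/-1.481e+00) = 23.739213
converged: |Δa| < 1e-12 after 5 iterations
sag = a·(cosh(S/(2a)) − 1) = 23.739213·(cosh(1.240879) − 1) = 20.745502
T_max/T_min = cosh(S/(2a)) = 1.873892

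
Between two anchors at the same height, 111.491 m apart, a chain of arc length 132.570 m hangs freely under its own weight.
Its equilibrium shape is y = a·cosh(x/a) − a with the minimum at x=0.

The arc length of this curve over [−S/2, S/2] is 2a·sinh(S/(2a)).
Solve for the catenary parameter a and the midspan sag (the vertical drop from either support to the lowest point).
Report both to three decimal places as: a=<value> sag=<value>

seed: a₀ = √(S³/(24(L−S))) = √(111.491³/(24·21.079)) = 52.339443
iter 1: u=1.065076  f(a)=+1.228e+00  f'(a)=-9.006e-01  a ← 52.339443 − (+1.228e+00/-9.006e-01) = 53.703377
iter 2: u=1.038026  f(a)=+4.966e-02  f'(a)=-8.291e-01  a ← 53.703377 − (+4.966e-02/-8.291e-01) = 53.763264
iter 3: u=1.036870  f(a)=+8.871e-05  f'(a)=-8.262e-01  a ← 53.763264 − (+8.871e-05/-8.262e-01) = 53.763371
iter 4: u=1.036868  f(a)=+2.842e-10  f'(a)=-8.262e-01  a ← 53.763371 − (+2.842e-10/-8.262e-01) = 53.763371
iter 5: u=1.036868  f(a)=+2.842e-14  f'(a)=-8.262e-01  a ← 53.763371 − (+2.842e-14/-8.262e-01) = 53.763371
converged: |Δa| < 1e-12 after 5 iterations
sag = a·(cosh(S/(2a)) − 1) = 53.763371·(cosh(1.036868) − 1) = 31.584161
T_max/T_min = cosh(S/(2a)) = 1.587466

a=53.763 sag=31.584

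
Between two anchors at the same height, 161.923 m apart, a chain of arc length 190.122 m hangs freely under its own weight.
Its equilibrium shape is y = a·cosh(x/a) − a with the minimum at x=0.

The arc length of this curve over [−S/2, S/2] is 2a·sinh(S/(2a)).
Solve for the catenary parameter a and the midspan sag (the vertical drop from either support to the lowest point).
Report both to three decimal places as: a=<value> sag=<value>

a=81.194 sag=43.822

seed: a₀ = √(S³/(24(L−S))) = √(161.923³/(24·28.199)) = 79.202764
iter 1: u=1.022205  f(a)=+1.510e+00  f'(a)=-7.893e-01  a ← 79.202764 − (+1.510e+00/-7.893e-01) = 81.116408
iter 2: u=0.998090  f(a)=+5.648e-02  f'(a)=-7.313e-01  a ← 81.116408 − (+5.648e-02/-7.313e-01) = 81.193636
iter 3: u=0.997141  f(a)=+8.574e-05  f'(a)=-7.291e-01  a ← 81.193636 − (+8.574e-05/-7.291e-01) = 81.193754
iter 4: u=0.997140  f(a)=+1.983e-10  f'(a)=-7.291e-01  a ← 81.193754 − (+1.983e-10/-7.291e-01) = 81.193754
iter 5: u=0.997140  f(a)=+2.842e-14  f'(a)=-7.291e-01  a ← 81.193754 − (+2.842e-14/-7.291e-01) = 81.193754
converged: |Δa| < 1e-12 after 5 iterations
sag = a·(cosh(S/(2a)) − 1) = 81.193754·(cosh(0.997140) − 1) = 43.822323
T_max/T_min = cosh(S/(2a)) = 1.539725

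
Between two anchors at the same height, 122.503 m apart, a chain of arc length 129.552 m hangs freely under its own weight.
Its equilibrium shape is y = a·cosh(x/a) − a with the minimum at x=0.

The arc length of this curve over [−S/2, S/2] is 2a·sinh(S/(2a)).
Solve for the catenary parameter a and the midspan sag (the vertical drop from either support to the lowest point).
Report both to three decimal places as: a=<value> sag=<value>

a=105.132 sag=18.354

seed: a₀ = √(S³/(24(L−S))) = √(122.503³/(24·7.049)) = 104.243914
iter 1: u=0.587579  f(a)=+1.227e-01  f'(a)=-1.400e-01  a ← 104.243914 − (+1.227e-01/-1.400e-01) = 105.120460
iter 2: u=0.582679  f(a)=+1.565e-03  f'(a)=-1.364e-01  a ← 105.120460 − (+1.565e-03/-1.364e-01) = 105.131929
iter 3: u=0.582616  f(a)=+2.618e-07  f'(a)=-1.364e-01  a ← 105.131929 − (+2.618e-07/-1.364e-01) = 105.131931
iter 4: u=0.582616  f(a)=-2.842e-14  f'(a)=-1.364e-01  a ← 105.131931 − (-2.842e-14/-1.364e-01) = 105.131931
converged: |Δa| < 1e-12 after 4 iterations
sag = a·(cosh(S/(2a)) − 1) = 105.131931·(cosh(0.582616) − 1) = 18.353506
T_max/T_min = cosh(S/(2a)) = 1.174576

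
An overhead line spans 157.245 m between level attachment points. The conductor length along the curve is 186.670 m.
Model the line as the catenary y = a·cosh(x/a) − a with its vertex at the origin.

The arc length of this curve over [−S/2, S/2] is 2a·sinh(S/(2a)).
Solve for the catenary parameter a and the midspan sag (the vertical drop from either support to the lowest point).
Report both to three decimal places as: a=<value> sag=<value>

a=76.198 sag=44.291

seed: a₀ = √(S³/(24(L−S))) = √(157.245³/(24·29.425)) = 74.199574
iter 1: u=1.059609  f(a)=+1.697e+00  f'(a)=-8.858e-01  a ← 74.199574 − (+1.697e+00/-8.858e-01) = 76.114992
iter 2: u=1.032944  f(a)=+6.792e-02  f'(a)=-8.162e-01  a ← 76.114992 − (+6.792e-02/-8.162e-01) = 76.198209
iter 3: u=1.031816  f(a)=+1.189e-04  f'(a)=-8.133e-01  a ← 76.198209 − (+1.189e-04/-8.133e-01) = 76.198355
iter 4: u=1.031814  f(a)=+3.657e-10  f'(a)=-8.133e-01  a ← 76.198355 − (+3.657e-10/-8.133e-01) = 76.198355
iter 5: u=1.031814  f(a)=+0.000e+00  f'(a)=-8.133e-01  a ← 76.198355 − (+0.000e+00/-8.133e-01) = 76.198355
converged: |Δa| < 1e-12 after 5 iterations
sag = a·(cosh(S/(2a)) − 1) = 76.198355·(cosh(1.031814) − 1) = 44.290696
T_max/T_min = cosh(S/(2a)) = 1.581255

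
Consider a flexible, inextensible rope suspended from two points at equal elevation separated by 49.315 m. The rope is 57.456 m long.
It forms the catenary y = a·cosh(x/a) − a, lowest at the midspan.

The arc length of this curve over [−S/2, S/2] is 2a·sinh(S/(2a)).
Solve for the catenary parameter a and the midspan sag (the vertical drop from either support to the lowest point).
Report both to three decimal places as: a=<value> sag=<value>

a=25.367 sag=12.958

seed: a₀ = √(S³/(24(L−S))) = √(49.315³/(24·8.141)) = 24.775593
iter 1: u=0.995233  f(a)=+4.128e-01  f'(a)=-7.246e-01  a ← 24.775593 − (+4.128e-01/-7.246e-01) = 25.345299
iter 2: u=0.972863  f(a)=+1.467e-02  f'(a)=-6.739e-01  a ← 25.345299 − (+1.467e-02/-6.739e-01) = 25.367064
iter 3: u=0.972028  f(a)=+2.003e-05  f'(a)=-6.721e-01  a ← 25.367064 − (+2.003e-05/-6.721e-01) = 25.367094
iter 4: u=0.972027  f(a)=+3.745e-11  f'(a)=-6.721e-01  a ← 25.367094 − (+3.745e-11/-6.721e-01) = 25.367094
iter 5: u=0.972027  f(a)=+7.105e-15  f'(a)=-6.721e-01  a ← 25.367094 − (+7.105e-15/-6.721e-01) = 25.367094
converged: |Δa| < 1e-12 after 5 iterations
sag = a·(cosh(S/(2a)) − 1) = 25.367094·(cosh(0.972027) − 1) = 12.957669
T_max/T_min = cosh(S/(2a)) = 1.510806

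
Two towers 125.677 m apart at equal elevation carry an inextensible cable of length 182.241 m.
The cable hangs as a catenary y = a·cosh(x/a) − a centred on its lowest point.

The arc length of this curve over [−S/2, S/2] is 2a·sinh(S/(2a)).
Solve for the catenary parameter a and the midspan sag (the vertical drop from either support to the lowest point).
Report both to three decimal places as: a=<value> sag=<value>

seed: a₀ = √(S³/(24(L−S))) = √(125.677³/(24·56.564)) = 38.239132
iter 1: u=1.643303  f(a)=+8.147e+00  f'(a)=-3.838e+00  a ← 38.239132 − (+8.147e+00/-3.838e+00) = 40.361736
iter 2: u=1.556883  f(a)=+7.276e-01  f'(a)=-3.181e+00  a ← 40.361736 − (+7.276e-01/-3.181e+00) = 40.590477
iter 3: u=1.548109  f(a)=+7.059e-03  f'(a)=-3.119e+00  a ← 40.590477 − (+7.059e-03/-3.119e+00) = 40.592740
iter 4: u=1.548023  f(a)=+6.788e-07  f'(a)=-3.119e+00  a ← 40.592740 − (+6.788e-07/-3.119e+00) = 40.592740
iter 5: u=1.548023  f(a)=+2.842e-14  f'(a)=-3.119e+00  a ← 40.592740 − (+2.842e-14/-3.119e+00) = 40.592740
converged: |Δa| < 1e-12 after 5 iterations
sag = a·(cosh(S/(2a)) − 1) = 40.592740·(cosh(1.548023) − 1) = 59.160536
T_max/T_min = cosh(S/(2a)) = 2.457417

a=40.593 sag=59.161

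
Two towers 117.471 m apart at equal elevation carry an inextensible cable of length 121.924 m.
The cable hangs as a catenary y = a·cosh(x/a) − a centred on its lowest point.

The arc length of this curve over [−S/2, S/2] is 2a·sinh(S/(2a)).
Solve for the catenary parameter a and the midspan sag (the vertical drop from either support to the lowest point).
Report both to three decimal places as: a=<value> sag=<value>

a=123.853 sag=14.190

seed: a₀ = √(S³/(24(L−S))) = √(117.471³/(24·4.453)) = 123.158398
iter 1: u=0.476910  f(a)=+5.092e-02  f'(a)=-7.397e-02  a ← 123.158398 − (+5.092e-02/-7.397e-02) = 123.846708
iter 2: u=0.474260  f(a)=+4.300e-04  f'(a)=-7.273e-02  a ← 123.846708 − (+4.300e-04/-7.273e-02) = 123.852621
iter 3: u=0.474237  f(a)=+3.125e-08  f'(a)=-7.272e-02  a ← 123.852621 − (+3.125e-08/-7.272e-02) = 123.852621
iter 4: u=0.474237  f(a)=-1.421e-14  f'(a)=-7.272e-02  a ← 123.852621 − (-1.421e-14/-7.272e-02) = 123.852621
converged: |Δa| < 1e-12 after 4 iterations
sag = a·(cosh(S/(2a)) − 1) = 123.852621·(cosh(0.474237) − 1) = 14.190261
T_max/T_min = cosh(S/(2a)) = 1.114574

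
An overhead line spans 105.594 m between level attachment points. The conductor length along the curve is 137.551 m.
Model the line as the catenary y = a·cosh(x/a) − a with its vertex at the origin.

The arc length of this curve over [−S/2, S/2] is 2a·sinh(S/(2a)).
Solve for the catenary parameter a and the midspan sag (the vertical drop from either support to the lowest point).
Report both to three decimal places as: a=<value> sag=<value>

a=40.848 sag=39.143

seed: a₀ = √(S³/(24(L−S))) = √(105.594³/(24·31.957)) = 39.180524
iter 1: u=1.347532  f(a)=+3.030e+00  f'(a)=-1.947e+00  a ← 39.180524 − (+3.030e+00/-1.947e+00) = 40.736535
iter 2: u=1.296060  f(a)=+1.899e-01  f'(a)=-1.710e+00  a ← 40.736535 − (+1.899e-01/-1.710e+00) = 40.847545
iter 3: u=1.292538  f(a)=+8.556e-04  f'(a)=-1.695e+00  a ← 40.847545 − (+8.556e-04/-1.695e+00) = 40.848050
iter 4: u=1.292522  f(a)=+1.755e-08  f'(a)=-1.695e+00  a ← 40.848050 − (+1.755e-08/-1.695e+00) = 40.848050
iter 5: u=1.292522  f(a)=+0.000e+00  f'(a)=-1.695e+00  a ← 40.848050 − (+0.000e+00/-1.695e+00) = 40.848050
converged: |Δa| < 1e-12 after 5 iterations
sag = a·(cosh(S/(2a)) − 1) = 40.848050·(cosh(1.292522) − 1) = 39.143403
T_max/T_min = cosh(S/(2a)) = 1.958269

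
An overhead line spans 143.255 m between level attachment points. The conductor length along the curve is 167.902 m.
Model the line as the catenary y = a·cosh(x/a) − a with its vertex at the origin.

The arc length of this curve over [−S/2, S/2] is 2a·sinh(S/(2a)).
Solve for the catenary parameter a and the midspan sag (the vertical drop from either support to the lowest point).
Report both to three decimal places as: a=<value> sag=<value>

seed: a₀ = √(S³/(24(L−S))) = √(143.255³/(24·24.647)) = 70.498038
iter 1: u=1.016021  f(a)=+1.304e+00  f'(a)=-7.741e-01  a ← 70.498038 − (+1.304e+00/-7.741e-01) = 72.182371
iter 2: u=0.992313  f(a)=+4.819e-02  f'(a)=-7.179e-01  a ← 72.182371 − (+4.819e-02/-7.179e-01) = 72.249504
iter 3: u=0.991391  f(a)=+7.143e-05  f'(a)=-7.157e-01  a ← 72.249504 − (+7.143e-05/-7.157e-01) = 72.249604
iter 4: u=0.991390  f(a)=+1.574e-10  f'(a)=-7.157e-01  a ← 72.249604 − (+1.574e-10/-7.157e-01) = 72.249604
iter 5: u=0.991390  f(a)=+0.000e+00  f'(a)=-7.157e-01  a ← 72.249604 − (+0.000e+00/-7.157e-01) = 72.249604
converged: |Δa| < 1e-12 after 5 iterations
sag = a·(cosh(S/(2a)) − 1) = 72.249604·(cosh(0.991390) − 1) = 38.510387
T_max/T_min = cosh(S/(2a)) = 1.533019

a=72.250 sag=38.510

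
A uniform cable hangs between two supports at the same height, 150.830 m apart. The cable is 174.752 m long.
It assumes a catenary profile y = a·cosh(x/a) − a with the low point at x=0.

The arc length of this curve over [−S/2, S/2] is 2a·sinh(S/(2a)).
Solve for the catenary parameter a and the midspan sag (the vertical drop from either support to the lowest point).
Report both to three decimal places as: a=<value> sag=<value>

a=79.084 sag=38.767

seed: a₀ = √(S³/(24(L−S))) = √(150.830³/(24·23.922)) = 77.308497
iter 1: u=0.975507  f(a)=+1.164e+00  f'(a)=-6.798e-01  a ← 77.308497 − (+1.164e+00/-6.798e-01) = 79.021292
iter 2: u=0.954363  f(a)=+3.982e-02  f'(a)=-6.340e-01  a ← 79.021292 − (+3.982e-02/-6.340e-01) = 79.084096
iter 3: u=0.953605  f(a)=+5.023e-05  f'(a)=-6.324e-01  a ← 79.084096 − (+5.023e-05/-6.324e-01) = 79.084176
iter 4: u=0.953604  f(a)=+8.012e-11  f'(a)=-6.324e-01  a ← 79.084176 − (+8.012e-11/-6.324e-01) = 79.084176
iter 5: u=0.953604  f(a)=+2.842e-14  f'(a)=-6.324e-01  a ← 79.084176 − (+2.842e-14/-6.324e-01) = 79.084176
converged: |Δa| < 1e-12 after 5 iterations
sag = a·(cosh(S/(2a)) − 1) = 79.084176·(cosh(0.953604) − 1) = 38.766884
T_max/T_min = cosh(S/(2a)) = 1.490198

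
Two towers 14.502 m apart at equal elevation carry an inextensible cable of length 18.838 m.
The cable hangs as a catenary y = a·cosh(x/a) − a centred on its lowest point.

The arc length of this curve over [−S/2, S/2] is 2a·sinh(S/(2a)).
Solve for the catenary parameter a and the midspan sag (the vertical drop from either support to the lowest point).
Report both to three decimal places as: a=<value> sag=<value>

a=5.641 sag=5.338

seed: a₀ = √(S³/(24(L−S))) = √(14.502³/(24·4.336)) = 5.413668
iter 1: u=1.339388  f(a)=+4.060e-01  f'(a)=-1.908e+00  a ← 5.413668 − (+4.060e-01/-1.908e+00) = 5.626406
iter 2: u=1.288745  f(a)=+2.516e-02  f'(a)=-1.678e+00  a ← 5.626406 − (+2.516e-02/-1.678e+00) = 5.641394
iter 3: u=1.285321  f(a)=+1.107e-04  f'(a)=-1.664e+00  a ← 5.641394 − (+1.107e-04/-1.664e+00) = 5.641460
iter 4: u=1.285305  f(a)=+2.165e-09  f'(a)=-1.664e+00  a ← 5.641460 − (+2.165e-09/-1.664e+00) = 5.641460
iter 5: u=1.285305  f(a)=-3.553e-15  f'(a)=-1.664e+00  a ← 5.641460 − (-3.553e-15/-1.664e+00) = 5.641460
converged: |Δa| < 1e-12 after 5 iterations
sag = a·(cosh(S/(2a)) − 1) = 5.641460·(cosh(1.285305) − 1) = 5.337776
T_max/T_min = cosh(S/(2a)) = 1.946169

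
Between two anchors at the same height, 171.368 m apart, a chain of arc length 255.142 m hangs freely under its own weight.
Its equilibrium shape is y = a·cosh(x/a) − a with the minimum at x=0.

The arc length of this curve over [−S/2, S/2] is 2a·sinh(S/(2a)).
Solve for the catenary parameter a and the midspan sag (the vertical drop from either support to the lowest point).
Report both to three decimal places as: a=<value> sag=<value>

a=53.352 sag=84.926

seed: a₀ = √(S³/(24(L−S))) = √(171.368³/(24·83.774)) = 50.030443
iter 1: u=1.712637  f(a)=+1.318e+01  f'(a)=-4.440e+00  a ← 50.030443 − (+1.318e+01/-4.440e+00) = 52.998968
iter 2: u=1.616711  f(a)=+1.264e+00  f'(a)=-3.626e+00  a ← 52.998968 − (+1.264e+00/-3.626e+00) = 53.347638
iter 3: u=1.606144  f(a)=+1.435e-02  f'(a)=-3.544e+00  a ← 53.347638 − (+1.435e-02/-3.544e+00) = 53.351688
iter 4: u=1.606022  f(a)=+1.897e-06  f'(a)=-3.543e+00  a ← 53.351688 − (+1.897e-06/-3.543e+00) = 53.351688
iter 5: u=1.606022  f(a)=-2.842e-14  f'(a)=-3.543e+00  a ← 53.351688 − (-2.842e-14/-3.543e+00) = 53.351688
converged: |Δa| < 1e-12 after 5 iterations
sag = a·(cosh(S/(2a)) − 1) = 53.351688·(cosh(1.606022) − 1) = 84.926158
T_max/T_min = cosh(S/(2a)) = 2.591818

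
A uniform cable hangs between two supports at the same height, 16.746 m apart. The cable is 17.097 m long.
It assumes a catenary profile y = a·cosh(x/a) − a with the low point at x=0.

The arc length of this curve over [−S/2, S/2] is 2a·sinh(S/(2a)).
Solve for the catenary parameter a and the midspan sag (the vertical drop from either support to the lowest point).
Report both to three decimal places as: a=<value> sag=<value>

a=23.684 sag=1.495

seed: a₀ = √(S³/(24(L−S))) = √(16.746³/(24·0.351)) = 23.610623
iter 1: u=0.354629  f(a)=+2.214e-03  f'(a)=-3.011e-02  a ← 23.610623 − (+2.214e-03/-3.011e-02) = 23.684150
iter 2: u=0.353528  f(a)=+1.038e-05  f'(a)=-2.983e-02  a ← 23.684150 − (+1.038e-05/-2.983e-02) = 23.684498
iter 3: u=0.353522  f(a)=+2.308e-10  f'(a)=-2.982e-02  a ← 23.684498 − (+2.308e-10/-2.982e-02) = 23.684498
iter 4: u=0.353522  f(a)=+3.553e-15  f'(a)=-2.982e-02  a ← 23.684498 − (+3.553e-15/-2.982e-02) = 23.684498
converged: |Δa| < 1e-12 after 4 iterations
sag = a·(cosh(S/(2a)) − 1) = 23.684498·(cosh(0.353522) − 1) = 1.495500
T_max/T_min = cosh(S/(2a)) = 1.063143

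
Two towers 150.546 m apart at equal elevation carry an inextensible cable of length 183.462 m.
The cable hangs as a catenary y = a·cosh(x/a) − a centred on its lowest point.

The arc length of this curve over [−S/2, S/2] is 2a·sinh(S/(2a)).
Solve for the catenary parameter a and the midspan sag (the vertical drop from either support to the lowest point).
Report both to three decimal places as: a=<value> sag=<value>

seed: a₀ = √(S³/(24(L−S))) = √(150.546³/(24·32.916)) = 65.719566
iter 1: u=1.145367  f(a)=+2.228e+00  f'(a)=-1.139e+00  a ← 65.719566 − (+2.228e+00/-1.139e+00) = 67.674708
iter 2: u=1.112277  f(a)=+1.033e-01  f'(a)=-1.036e+00  a ← 67.674708 − (+1.033e-01/-1.036e+00) = 67.774398
iter 3: u=1.110641  f(a)=+2.459e-04  f'(a)=-1.031e+00  a ← 67.774398 − (+2.459e-04/-1.031e+00) = 67.774637
iter 4: u=1.110637  f(a)=+1.401e-09  f'(a)=-1.031e+00  a ← 67.774637 − (+1.401e-09/-1.031e+00) = 67.774637
iter 5: u=1.110637  f(a)=+2.842e-14  f'(a)=-1.031e+00  a ← 67.774637 − (+2.842e-14/-1.031e+00) = 67.774637
converged: |Δa| < 1e-12 after 5 iterations
sag = a·(cosh(S/(2a)) − 1) = 67.774637·(cosh(1.110637) − 1) = 46.277885
T_max/T_min = cosh(S/(2a)) = 1.682820

a=67.775 sag=46.278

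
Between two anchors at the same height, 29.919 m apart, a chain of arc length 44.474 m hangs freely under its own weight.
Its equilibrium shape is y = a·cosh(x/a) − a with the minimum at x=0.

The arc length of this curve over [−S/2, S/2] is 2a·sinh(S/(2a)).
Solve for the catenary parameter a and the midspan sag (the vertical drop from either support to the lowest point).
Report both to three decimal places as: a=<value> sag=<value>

a=9.335 sag=14.782

seed: a₀ = √(S³/(24(L−S))) = √(29.919³/(24·14.555)) = 8.756063
iter 1: u=1.708473  f(a)=+2.278e+00  f'(a)=-4.402e+00  a ← 8.756063 − (+2.278e+00/-4.402e+00) = 9.273580
iter 2: u=1.613131  f(a)=+2.176e-01  f'(a)=-3.598e+00  a ← 9.273580 − (+2.176e-01/-3.598e+00) = 9.334058
iter 3: u=1.602679  f(a)=+2.448e-03  f'(a)=-3.517e+00  a ← 9.334058 − (+2.448e-03/-3.517e+00) = 9.334754
iter 4: u=1.602560  f(a)=+3.175e-07  f'(a)=-3.516e+00  a ← 9.334754 − (+3.175e-07/-3.516e+00) = 9.334754
iter 5: u=1.602560  f(a)=+0.000e+00  f'(a)=-3.516e+00  a ← 9.334754 − (+0.000e+00/-3.516e+00) = 9.334754
converged: |Δa| < 1e-12 after 5 iterations
sag = a·(cosh(S/(2a)) − 1) = 9.334754·(cosh(1.602560) − 1) = 14.782082
T_max/T_min = cosh(S/(2a)) = 2.583554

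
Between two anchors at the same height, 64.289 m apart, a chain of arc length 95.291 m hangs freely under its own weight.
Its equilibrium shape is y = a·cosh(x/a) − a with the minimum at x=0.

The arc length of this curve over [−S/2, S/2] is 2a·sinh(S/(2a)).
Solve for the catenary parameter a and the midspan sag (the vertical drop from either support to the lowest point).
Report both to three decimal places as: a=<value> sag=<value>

seed: a₀ = √(S³/(24(L−S))) = √(64.289³/(24·31.002)) = 18.897508
iter 1: u=1.700992  f(a)=+4.807e+00  f'(a)=-4.334e+00  a ← 18.897508 − (+4.807e+00/-4.334e+00) = 20.006601
iter 2: u=1.606695  f(a)=+4.557e-01  f'(a)=-3.548e+00  a ← 20.006601 − (+4.557e-01/-3.548e+00) = 20.135030
iter 3: u=1.596447  f(a)=+5.041e-03  f'(a)=-3.470e+00  a ← 20.135030 − (+5.041e-03/-3.470e+00) = 20.136483
iter 4: u=1.596331  f(a)=+6.323e-07  f'(a)=-3.469e+00  a ← 20.136483 − (+6.323e-07/-3.469e+00) = 20.136483
iter 5: u=1.596331  f(a)=+0.000e+00  f'(a)=-3.469e+00  a ← 20.136483 − (+0.000e+00/-3.469e+00) = 20.136483
converged: |Δa| < 1e-12 after 5 iterations
sag = a·(cosh(S/(2a)) − 1) = 20.136483·(cosh(1.596331) − 1) = 31.589445
T_max/T_min = cosh(S/(2a)) = 2.568767

a=20.136 sag=31.589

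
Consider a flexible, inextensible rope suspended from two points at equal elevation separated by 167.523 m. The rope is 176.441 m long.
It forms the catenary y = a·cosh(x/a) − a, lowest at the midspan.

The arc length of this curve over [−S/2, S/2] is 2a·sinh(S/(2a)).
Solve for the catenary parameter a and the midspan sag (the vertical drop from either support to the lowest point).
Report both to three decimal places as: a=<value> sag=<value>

a=149.377 sag=24.106

seed: a₀ = √(S³/(24(L−S))) = √(167.523³/(24·8.918)) = 148.208226
iter 1: u=0.565161  f(a)=+1.435e-01  f'(a)=-1.242e-01  a ← 148.208226 − (+1.435e-01/-1.242e-01) = 149.363413
iter 2: u=0.560790  f(a)=+1.695e-03  f'(a)=-1.213e-01  a ← 149.363413 − (+1.695e-03/-1.213e-01) = 149.377387
iter 3: u=0.560737  f(a)=+2.428e-07  f'(a)=-1.213e-01  a ← 149.377387 − (+2.428e-07/-1.213e-01) = 149.377389
iter 4: u=0.560737  f(a)=+2.842e-14  f'(a)=-1.213e-01  a ← 149.377389 − (+2.842e-14/-1.213e-01) = 149.377389
converged: |Δa| < 1e-12 after 4 iterations
sag = a·(cosh(S/(2a)) − 1) = 149.377389·(cosh(0.560737) − 1) = 24.105927
T_max/T_min = cosh(S/(2a)) = 1.161376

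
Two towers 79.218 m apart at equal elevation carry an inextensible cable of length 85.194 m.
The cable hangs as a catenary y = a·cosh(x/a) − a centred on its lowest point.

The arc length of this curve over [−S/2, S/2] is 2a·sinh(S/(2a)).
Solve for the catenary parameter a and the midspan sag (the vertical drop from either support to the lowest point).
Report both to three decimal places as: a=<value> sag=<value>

seed: a₀ = √(S³/(24(L−S))) = √(79.218³/(24·5.976)) = 58.874183
iter 1: u=0.672774  f(a)=+1.367e-01  f'(a)=-2.123e-01  a ← 58.874183 − (+1.367e-01/-2.123e-01) = 59.517990
iter 2: u=0.665496  f(a)=+2.275e-03  f'(a)=-2.053e-01  a ← 59.517990 − (+2.275e-03/-2.053e-01) = 59.529069
iter 3: u=0.665372  f(a)=+6.535e-07  f'(a)=-2.052e-01  a ← 59.529069 − (+6.535e-07/-2.052e-01) = 59.529072
iter 4: u=0.665372  f(a)=+7.105e-14  f'(a)=-2.052e-01  a ← 59.529072 − (+7.105e-14/-2.052e-01) = 59.529072
converged: |Δa| < 1e-12 after 4 iterations
sag = a·(cosh(S/(2a)) − 1) = 59.529072·(cosh(0.665372) − 1) = 13.670756
T_max/T_min = cosh(S/(2a)) = 1.229648

a=59.529 sag=13.671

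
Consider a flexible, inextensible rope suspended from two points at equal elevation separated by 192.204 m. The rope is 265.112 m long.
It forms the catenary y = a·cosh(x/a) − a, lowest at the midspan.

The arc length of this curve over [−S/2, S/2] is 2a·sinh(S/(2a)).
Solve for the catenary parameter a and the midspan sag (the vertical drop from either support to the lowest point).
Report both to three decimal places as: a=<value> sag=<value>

a=67.050 sag=81.499

seed: a₀ = √(S³/(24(L−S))) = √(192.204³/(24·72.908)) = 63.701612
iter 1: u=1.508627  f(a)=+8.761e+00  f'(a)=-2.854e+00  a ← 63.701612 − (+8.761e+00/-2.854e+00) = 66.771078
iter 2: u=1.439276  f(a)=+6.730e-01  f'(a)=-2.431e+00  a ← 66.771078 − (+6.730e-01/-2.431e+00) = 67.047921
iter 3: u=1.433333  f(a)=+4.702e-03  f'(a)=-2.397e+00  a ← 67.047921 − (+4.702e-03/-2.397e+00) = 67.049882
iter 4: u=1.433291  f(a)=+2.331e-07  f'(a)=-2.397e+00  a ← 67.049882 − (+2.331e-07/-2.397e+00) = 67.049883
iter 5: u=1.433291  f(a)=+5.684e-14  f'(a)=-2.397e+00  a ← 67.049883 − (+5.684e-14/-2.397e+00) = 67.049883
converged: |Δa| < 1e-12 after 5 iterations
sag = a·(cosh(S/(2a)) − 1) = 67.049883·(cosh(1.433291) − 1) = 81.499032
T_max/T_min = cosh(S/(2a)) = 2.215498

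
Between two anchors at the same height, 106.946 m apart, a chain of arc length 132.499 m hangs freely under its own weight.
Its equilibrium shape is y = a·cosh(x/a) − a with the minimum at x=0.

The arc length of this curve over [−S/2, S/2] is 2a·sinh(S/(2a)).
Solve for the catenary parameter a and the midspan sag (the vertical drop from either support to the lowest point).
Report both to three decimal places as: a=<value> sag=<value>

a=46.180 sag=34.576

seed: a₀ = √(S³/(24(L−S))) = √(106.946³/(24·25.553)) = 44.660157
iter 1: u=1.197331  f(a)=+1.895e+00  f'(a)=-1.317e+00  a ← 44.660157 − (+1.895e+00/-1.317e+00) = 46.099346
iter 2: u=1.159951  f(a)=+9.548e-02  f'(a)=-1.187e+00  a ← 46.099346 − (+9.548e-02/-1.187e+00) = 46.179758
iter 3: u=1.157932  f(a)=+2.707e-04  f'(a)=-1.181e+00  a ← 46.179758 − (+2.707e-04/-1.181e+00) = 46.179987
iter 4: u=1.157926  f(a)=+2.190e-09  f'(a)=-1.181e+00  a ← 46.179987 − (+2.190e-09/-1.181e+00) = 46.179987
iter 5: u=1.157926  f(a)=+0.000e+00  f'(a)=-1.181e+00  a ← 46.179987 − (+0.000e+00/-1.181e+00) = 46.179987
converged: |Δa| < 1e-12 after 5 iterations
sag = a·(cosh(S/(2a)) − 1) = 46.179987·(cosh(1.157926) − 1) = 34.576359
T_max/T_min = cosh(S/(2a)) = 1.748730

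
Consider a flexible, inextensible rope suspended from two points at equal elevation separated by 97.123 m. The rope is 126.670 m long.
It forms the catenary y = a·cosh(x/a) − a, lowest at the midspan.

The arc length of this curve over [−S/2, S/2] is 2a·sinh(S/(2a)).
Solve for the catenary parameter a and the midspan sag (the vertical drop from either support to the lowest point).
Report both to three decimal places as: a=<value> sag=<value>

a=37.481 sag=36.114

seed: a₀ = √(S³/(24(L−S))) = √(97.123³/(24·29.547)) = 35.943537
iter 1: u=1.351050  f(a)=+2.817e+00  f'(a)=-1.964e+00  a ← 35.943537 − (+2.817e+00/-1.964e+00) = 37.377488
iter 2: u=1.299218  f(a)=+1.773e-01  f'(a)=-1.724e+00  a ← 37.377488 − (+1.773e-01/-1.724e+00) = 37.480344
iter 3: u=1.295652  f(a)=+8.073e-04  f'(a)=-1.708e+00  a ← 37.480344 − (+8.073e-04/-1.708e+00) = 37.480816
iter 4: u=1.295636  f(a)=+1.690e-08  f'(a)=-1.708e+00  a ← 37.480816 − (+1.690e-08/-1.708e+00) = 37.480816
iter 5: u=1.295636  f(a)=+2.842e-14  f'(a)=-1.708e+00  a ← 37.480816 − (+2.842e-14/-1.708e+00) = 37.480816
converged: |Δa| < 1e-12 after 5 iterations
sag = a·(cosh(S/(2a)) − 1) = 37.480816·(cosh(1.295636) − 1) = 36.113571
T_max/T_min = cosh(S/(2a)) = 1.963521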